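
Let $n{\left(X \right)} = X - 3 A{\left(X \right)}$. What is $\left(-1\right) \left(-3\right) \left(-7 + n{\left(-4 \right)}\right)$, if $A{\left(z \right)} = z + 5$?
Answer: $-42$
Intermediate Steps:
$A{\left(z \right)} = 5 + z$
$n{\left(X \right)} = -15 - 2 X$ ($n{\left(X \right)} = X - 3 \left(5 + X\right) = X - \left(15 + 3 X\right) = -15 - 2 X$)
$\left(-1\right) \left(-3\right) \left(-7 + n{\left(-4 \right)}\right) = \left(-1\right) \left(-3\right) \left(-7 - 7\right) = 3 \left(-7 + \left(-15 + 8\right)\right) = 3 \left(-7 - 7\right) = 3 \left(-14\right) = -42$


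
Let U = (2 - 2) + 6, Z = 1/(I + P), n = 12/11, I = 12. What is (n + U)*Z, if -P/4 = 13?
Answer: -39/220 ≈ -0.17727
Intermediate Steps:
P = -52 (P = -4*13 = -52)
n = 12/11 (n = 12*(1/11) = 12/11 ≈ 1.0909)
Z = -1/40 (Z = 1/(12 - 52) = 1/(-40) = -1/40 ≈ -0.025000)
U = 6 (U = 0 + 6 = 6)
(n + U)*Z = (12/11 + 6)*(-1/40) = (78/11)*(-1/40) = -39/220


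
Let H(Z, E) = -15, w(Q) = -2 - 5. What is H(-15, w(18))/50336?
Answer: -15/50336 ≈ -0.00029800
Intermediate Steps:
w(Q) = -7
H(-15, w(18))/50336 = -15/50336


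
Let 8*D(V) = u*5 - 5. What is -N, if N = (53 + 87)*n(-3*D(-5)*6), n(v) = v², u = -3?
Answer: -283500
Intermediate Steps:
D(V) = -5/2 (D(V) = (-3*5 - 5)/8 = (-15 - 5)/8 = (⅛)*(-20) = -5/2)
N = 283500 (N = (53 + 87)*(-3*(-5/2)*6)² = 140*((15/2)*6)² = 140*45² = 140*2025 = 283500)
-N = -1*283500 = -283500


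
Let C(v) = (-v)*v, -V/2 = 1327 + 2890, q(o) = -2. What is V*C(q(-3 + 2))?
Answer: 33736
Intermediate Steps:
V = -8434 (V = -2*(1327 + 2890) = -2*4217 = -8434)
C(v) = -v**2
V*C(q(-3 + 2)) = -(-8434)*(-2)**2 = -(-8434)*4 = -8434*(-4) = 33736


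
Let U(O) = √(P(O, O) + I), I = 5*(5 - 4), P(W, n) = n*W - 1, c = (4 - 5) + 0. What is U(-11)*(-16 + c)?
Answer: -85*√5 ≈ -190.07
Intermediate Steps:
c = -1 (c = -1 + 0 = -1)
P(W, n) = -1 + W*n (P(W, n) = W*n - 1 = -1 + W*n)
I = 5 (I = 5*1 = 5)
U(O) = √(4 + O²) (U(O) = √((-1 + O*O) + 5) = √((-1 + O²) + 5) = √(4 + O²))
U(-11)*(-16 + c) = √(4 + (-11)²)*(-16 - 1) = √(4 + 121)*(-17) = √125*(-17) = (5*√5)*(-17) = -85*√5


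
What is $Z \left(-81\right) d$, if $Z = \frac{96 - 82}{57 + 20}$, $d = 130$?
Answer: $- \frac{21060}{11} \approx -1914.5$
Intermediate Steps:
$Z = \frac{2}{11}$ ($Z = \frac{14}{77} = 14 \cdot \frac{1}{77} = \frac{2}{11} \approx 0.18182$)
$Z \left(-81\right) d = \frac{2}{11} \left(-81\right) 130 = \left(- \frac{162}{11}\right) 130 = - \frac{21060}{11}$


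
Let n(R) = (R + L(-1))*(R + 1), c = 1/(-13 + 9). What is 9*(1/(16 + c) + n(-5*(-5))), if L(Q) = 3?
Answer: 45868/7 ≈ 6552.6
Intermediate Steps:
c = -¼ (c = 1/(-4) = -¼ ≈ -0.25000)
n(R) = (1 + R)*(3 + R) (n(R) = (R + 3)*(R + 1) = (3 + R)*(1 + R) = (1 + R)*(3 + R))
9*(1/(16 + c) + n(-5*(-5))) = 9*(1/(16 - ¼) + (3 + (-5*(-5))² + 4*(-5*(-5)))) = 9*(1/(63/4) + (3 + 25² + 4*25)) = 9*(4/63 + (3 + 625 + 100)) = 9*(4/63 + 728) = 9*(45868/63) = 45868/7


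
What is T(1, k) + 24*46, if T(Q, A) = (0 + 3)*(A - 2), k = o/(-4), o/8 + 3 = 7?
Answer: 1074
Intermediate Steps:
o = 32 (o = -24 + 8*7 = -24 + 56 = 32)
k = -8 (k = 32/(-4) = 32*(-¼) = -8)
T(Q, A) = -6 + 3*A (T(Q, A) = 3*(-2 + A) = -6 + 3*A)
T(1, k) + 24*46 = (-6 + 3*(-8)) + 24*46 = (-6 - 24) + 1104 = -30 + 1104 = 1074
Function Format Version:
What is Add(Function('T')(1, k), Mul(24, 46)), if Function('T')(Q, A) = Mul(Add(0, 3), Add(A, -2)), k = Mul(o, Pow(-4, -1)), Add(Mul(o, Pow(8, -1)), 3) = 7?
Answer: 1074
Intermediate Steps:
o = 32 (o = Add(-24, Mul(8, 7)) = Add(-24, 56) = 32)
k = -8 (k = Mul(32, Pow(-4, -1)) = Mul(32, Rational(-1, 4)) = -8)
Function('T')(Q, A) = Add(-6, Mul(3, A)) (Function('T')(Q, A) = Mul(3, Add(-2, A)) = Add(-6, Mul(3, A)))
Add(Function('T')(1, k), Mul(24, 46)) = Add(Add(-6, Mul(3, -8)), Mul(24, 46)) = Add(Add(-6, -24), 1104) = Add(-30, 1104) = 1074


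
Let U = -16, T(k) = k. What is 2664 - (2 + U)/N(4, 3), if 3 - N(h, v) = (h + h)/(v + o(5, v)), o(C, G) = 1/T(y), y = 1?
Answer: 2678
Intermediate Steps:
o(C, G) = 1 (o(C, G) = 1/1 = 1)
N(h, v) = 3 - 2*h/(1 + v) (N(h, v) = 3 - (h + h)/(v + 1) = 3 - 2*h/(1 + v))
2664 - (2 + U)/N(4, 3) = 2664 - (2 - 16)/((3 - 2*4 + 3*3)/(1 + 3)) = 2664 - (-14)/((3 - 8 + 9)/4) = 2664 - (-14)/((¼)*4) = 2664 - (-14)/1 = 2664 - (-14) = 2664 - 1*(-14) = 2664 + 14 = 2678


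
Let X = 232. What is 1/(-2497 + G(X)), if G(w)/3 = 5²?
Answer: -1/2422 ≈ -0.00041288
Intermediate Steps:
G(w) = 75 (G(w) = 3*5² = 3*25 = 75)
1/(-2497 + G(X)) = 1/(-2497 + 75) = 1/(-2422) = -1/2422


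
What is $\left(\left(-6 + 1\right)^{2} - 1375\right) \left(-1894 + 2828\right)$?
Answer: $-1260900$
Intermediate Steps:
$\left(\left(-6 + 1\right)^{2} - 1375\right) \left(-1894 + 2828\right) = \left(\left(-5\right)^{2} - 1375\right) 934 = \left(25 - 1375\right) 934 = \left(-1350\right) 934 = -1260900$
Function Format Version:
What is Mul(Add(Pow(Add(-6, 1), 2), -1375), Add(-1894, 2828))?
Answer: -1260900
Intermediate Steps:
Mul(Add(Pow(Add(-6, 1), 2), -1375), Add(-1894, 2828)) = Mul(Add(Pow(-5, 2), -1375), 934) = Mul(Add(25, -1375), 934) = Mul(-1350, 934) = -1260900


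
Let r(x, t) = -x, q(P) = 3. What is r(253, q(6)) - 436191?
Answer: -436444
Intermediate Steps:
r(253, q(6)) - 436191 = -1*253 - 436191 = -253 - 436191 = -436444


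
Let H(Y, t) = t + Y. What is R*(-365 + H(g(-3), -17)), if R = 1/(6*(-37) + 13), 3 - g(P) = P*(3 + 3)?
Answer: 19/11 ≈ 1.7273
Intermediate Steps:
g(P) = 3 - 6*P (g(P) = 3 - P*(3 + 3) = 3 - P*6 = 3 - 6*P)
H(Y, t) = Y + t
R = -1/209 (R = 1/(-222 + 13) = 1/(-209) = -1/209 ≈ -0.0047847)
R*(-365 + H(g(-3), -17)) = -(-365 + ((3 - 6*(-3)) - 17))/209 = -(-365 + ((3 + 18) - 17))/209 = -(-365 + (21 - 17))/209 = -(-365 + 4)/209 = -1/209*(-361) = 19/11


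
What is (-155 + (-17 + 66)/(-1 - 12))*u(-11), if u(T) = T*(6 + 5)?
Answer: 249744/13 ≈ 19211.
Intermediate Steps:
u(T) = 11*T (u(T) = T*11 = 11*T)
(-155 + (-17 + 66)/(-1 - 12))*u(-11) = (-155 + (-17 + 66)/(-1 - 12))*(11*(-11)) = (-155 + 49/(-13))*(-121) = (-155 + 49*(-1/13))*(-121) = (-155 - 49/13)*(-121) = -2064/13*(-121) = 249744/13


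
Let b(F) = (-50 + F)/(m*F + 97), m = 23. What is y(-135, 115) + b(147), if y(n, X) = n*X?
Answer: -53995853/3478 ≈ -15525.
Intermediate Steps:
b(F) = (-50 + F)/(97 + 23*F) (b(F) = (-50 + F)/(23*F + 97) = (-50 + F)/(97 + 23*F))
y(n, X) = X*n
y(-135, 115) + b(147) = 115*(-135) + (-50 + 147)/(97 + 23*147) = -15525 + 97/(97 + 3381) = -15525 + 97/3478 = -53995853/3478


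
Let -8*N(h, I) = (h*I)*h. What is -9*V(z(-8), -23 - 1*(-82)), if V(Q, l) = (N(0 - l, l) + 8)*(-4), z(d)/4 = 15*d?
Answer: -1847835/2 ≈ -9.2392e+5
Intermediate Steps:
N(h, I) = -I*h**2/8 (N(h, I) = -h*I*h/8 = -I*h*h/8 = -I*h**2/8)
z(d) = 60*d (z(d) = 4*(15*d) = 60*d)
V(Q, l) = -32 + l**3/2 (V(Q, l) = (-l*(0 - l)**2/8 + 8)*(-4) = (-l*(-l)**2/8 + 8)*(-4) = (-l*l**2/8 + 8)*(-4) = (-l**3/8 + 8)*(-4) = (8 - l**3/8)*(-4) = -32 + l**3/2)
-9*V(z(-8), -23 - 1*(-82)) = -9*(-32 + (-23 - 1*(-82))**3/2) = -9*(-32 + (-23 + 82)**3/2) = -9*(-32 + (1/2)*59**3) = -9*(-32 + (1/2)*205379) = -9*(-32 + 205379/2) = -9*205315/2 = -1847835/2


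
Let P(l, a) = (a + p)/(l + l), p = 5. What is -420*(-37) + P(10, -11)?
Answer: 155397/10 ≈ 15540.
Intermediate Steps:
P(l, a) = (5 + a)/(2*l) (P(l, a) = (a + 5)/(l + l) = (5 + a)/((2*l)) = (5 + a)*(1/(2*l)) = (5 + a)/(2*l))
-420*(-37) + P(10, -11) = -420*(-37) + (½)*(5 - 11)/10 = 15540 + (½)*(⅒)*(-6) = 15540 - 3/10 = 155397/10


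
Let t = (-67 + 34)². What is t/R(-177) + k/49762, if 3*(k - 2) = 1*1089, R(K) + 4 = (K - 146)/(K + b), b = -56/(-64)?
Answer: -38176874291/75936812 ≈ -502.75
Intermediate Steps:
b = 7/8 (b = -56*(-1/64) = 7/8 ≈ 0.87500)
R(K) = -4 + (-146 + K)/(7/8 + K) (R(K) = -4 + (K - 146)/(K + 7/8) = -4 + (-146 + K)/(7/8 + K))
k = 365 (k = 2 + (1*1089)/3 = 2 + (⅓)*1089 = 2 + 363 = 365)
t = 1089 (t = (-33)² = 1089)
t/R(-177) + k/49762 = 1089/((4*(-299 - 6*(-177))/(7 + 8*(-177)))) + 365/49762 = 1089/((4*(-299 + 1062)/(7 - 1416))) + 365*(1/49762) = 1089/((4*763/(-1409))) + 365/49762 = 1089/((4*(-1/1409)*763)) + 365/49762 = 1089/(-3052/1409) + 365/49762 = 1089*(-1409/3052) + 365/49762 = -1534401/3052 + 365/49762 = -38176874291/75936812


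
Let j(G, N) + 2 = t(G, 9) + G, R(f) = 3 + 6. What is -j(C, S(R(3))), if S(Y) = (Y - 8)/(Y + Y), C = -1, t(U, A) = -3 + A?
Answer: -3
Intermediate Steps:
R(f) = 9
S(Y) = (-8 + Y)/(2*Y) (S(Y) = (-8 + Y)/((2*Y)) = (-8 + Y)*(1/(2*Y)) = (-8 + Y)/(2*Y))
j(G, N) = 4 + G (j(G, N) = -2 + ((-3 + 9) + G) = -2 + (6 + G) = 4 + G)
-j(C, S(R(3))) = -(4 - 1) = -1*3 = -3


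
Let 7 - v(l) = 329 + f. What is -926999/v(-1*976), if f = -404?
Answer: -926999/82 ≈ -11305.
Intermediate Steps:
v(l) = 82 (v(l) = 7 - (329 - 404) = 7 - 1*(-75) = 7 + 75 = 82)
-926999/v(-1*976) = -926999/82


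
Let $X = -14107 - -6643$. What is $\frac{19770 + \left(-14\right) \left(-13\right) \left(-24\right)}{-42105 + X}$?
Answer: $- \frac{5134}{16523} \approx -0.31072$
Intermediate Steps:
$X = -7464$ ($X = -14107 + 6643 = -7464$)
$\frac{19770 + \left(-14\right) \left(-13\right) \left(-24\right)}{-42105 + X} = \frac{19770 + \left(-14\right) \left(-13\right) \left(-24\right)}{-42105 - 7464} = \frac{19770 + 182 \left(-24\right)}{-49569} = \left(19770 - 4368\right) \left(- \frac{1}{49569}\right) = 15402 \left(- \frac{1}{49569}\right) = - \frac{5134}{16523}$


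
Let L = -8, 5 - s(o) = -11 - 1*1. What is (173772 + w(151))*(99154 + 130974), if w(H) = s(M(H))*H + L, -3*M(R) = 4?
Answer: 40578700368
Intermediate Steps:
M(R) = -4/3 (M(R) = -⅓*4 = -4/3)
s(o) = 17 (s(o) = 5 - (-11 - 1*1) = 5 - (-11 - 1) = 5 - 1*(-12) = 5 + 12 = 17)
w(H) = -8 + 17*H (w(H) = 17*H - 8 = -8 + 17*H)
(173772 + w(151))*(99154 + 130974) = (173772 + (-8 + 17*151))*(99154 + 130974) = (173772 + (-8 + 2567))*230128 = (173772 + 2559)*230128 = 176331*230128 = 40578700368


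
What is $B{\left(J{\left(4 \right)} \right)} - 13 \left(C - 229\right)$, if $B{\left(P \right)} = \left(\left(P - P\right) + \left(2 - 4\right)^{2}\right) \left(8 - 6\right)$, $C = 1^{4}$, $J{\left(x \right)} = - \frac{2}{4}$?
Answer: $2972$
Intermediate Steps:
$J{\left(x \right)} = - \frac{1}{2}$ ($J{\left(x \right)} = \left(-2\right) \frac{1}{4} = - \frac{1}{2}$)
$C = 1$
$B{\left(P \right)} = 8$ ($B{\left(P \right)} = \left(0 + \left(-2\right)^{2}\right) 2 = \left(0 + 4\right) 2 = 4 \cdot 2 = 8$)
$B{\left(J{\left(4 \right)} \right)} - 13 \left(C - 229\right) = 8 - 13 \left(1 - 229\right) = 8 - -2964 = 8 + 2964 = 2972$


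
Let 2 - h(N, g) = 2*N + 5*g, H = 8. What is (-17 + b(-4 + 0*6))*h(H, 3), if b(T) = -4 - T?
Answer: 493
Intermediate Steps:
h(N, g) = 2 - 5*g - 2*N (h(N, g) = 2 - (2*N + 5*g) = 2 + (-5*g - 2*N) = 2 - 5*g - 2*N)
(-17 + b(-4 + 0*6))*h(H, 3) = (-17 + (-4 - (-4 + 0*6)))*(2 - 5*3 - 2*8) = (-17 + (-4 - (-4 + 0)))*(2 - 15 - 16) = (-17 + (-4 - 1*(-4)))*(-29) = (-17 + (-4 + 4))*(-29) = (-17 + 0)*(-29) = -17*(-29) = 493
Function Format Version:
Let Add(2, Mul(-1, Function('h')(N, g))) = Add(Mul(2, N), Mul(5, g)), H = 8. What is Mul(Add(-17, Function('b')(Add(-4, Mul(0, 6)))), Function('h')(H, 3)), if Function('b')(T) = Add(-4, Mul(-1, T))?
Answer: 493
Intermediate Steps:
Function('h')(N, g) = Add(2, Mul(-5, g), Mul(-2, N)) (Function('h')(N, g) = Add(2, Mul(-1, Add(Mul(2, N), Mul(5, g)))) = Add(2, Add(Mul(-5, g), Mul(-2, N))) = Add(2, Mul(-5, g), Mul(-2, N)))
Mul(Add(-17, Function('b')(Add(-4, Mul(0, 6)))), Function('h')(H, 3)) = Mul(Add(-17, Add(-4, Mul(-1, Add(-4, Mul(0, 6))))), Add(2, Mul(-5, 3), Mul(-2, 8))) = Mul(Add(-17, Add(-4, Mul(-1, Add(-4, 0)))), Add(2, -15, -16)) = Mul(Add(-17, Add(-4, Mul(-1, -4))), -29) = Mul(Add(-17, Add(-4, 4)), -29) = Mul(Add(-17, 0), -29) = Mul(-17, -29) = 493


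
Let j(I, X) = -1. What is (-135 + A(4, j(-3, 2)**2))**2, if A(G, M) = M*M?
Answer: 17956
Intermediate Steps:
A(G, M) = M**2
(-135 + A(4, j(-3, 2)**2))**2 = (-135 + ((-1)**2)**2)**2 = (-135 + 1**2)**2 = (-135 + 1)**2 = (-134)**2 = 17956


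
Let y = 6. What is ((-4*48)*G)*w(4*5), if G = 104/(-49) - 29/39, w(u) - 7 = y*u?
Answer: 44517056/637 ≈ 69886.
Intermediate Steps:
w(u) = 7 + 6*u
G = -5477/1911 (G = 104*(-1/49) - 29*1/39 = -104/49 - 29/39 = -5477/1911 ≈ -2.8660)
((-4*48)*G)*w(4*5) = (-4*48*(-5477/1911))*(7 + 6*(4*5)) = (-192*(-5477/1911))*(7 + 6*20) = 350528*(7 + 120)/637 = (350528/637)*127 = 44517056/637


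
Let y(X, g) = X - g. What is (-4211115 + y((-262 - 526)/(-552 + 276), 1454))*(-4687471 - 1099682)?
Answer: 560711590476264/23 ≈ 2.4379e+13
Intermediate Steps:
(-4211115 + y((-262 - 526)/(-552 + 276), 1454))*(-4687471 - 1099682) = (-4211115 + ((-262 - 526)/(-552 + 276) - 1*1454))*(-4687471 - 1099682) = (-4211115 + (-788/(-276) - 1454))*(-5787153) = (-4211115 + (-788*(-1/276) - 1454))*(-5787153) = (-4211115 + (197/69 - 1454))*(-5787153) = (-4211115 - 100129/69)*(-5787153) = -290667064/69*(-5787153) = 560711590476264/23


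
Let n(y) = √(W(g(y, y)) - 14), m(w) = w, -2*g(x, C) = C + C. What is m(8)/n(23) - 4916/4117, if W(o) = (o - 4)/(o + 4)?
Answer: -4916/4117 - 8*I*√4541/239 ≈ -1.1941 - 2.2556*I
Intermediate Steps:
g(x, C) = -C (g(x, C) = -(C + C)/2 = -C)
W(o) = (-4 + o)/(4 + o)
n(y) = √(-14 + (-4 - y)/(4 - y)) (n(y) = √((-4 - y)/(4 - y) - 14) = √(-14 + (-4 - y)/(4 - y)))
m(8)/n(23) - 4916/4117 = 8/(√((-60 + 13*23)/(4 - 1*23))) - 4916/4117 = 8/(√((-60 + 299)/(4 - 23))) - 4916*1/4117 = 8/(√(239/(-19))) - 4916/4117 = 8/(√(-1/19*239)) - 4916/4117 = 8/(√(-239/19)) - 4916/4117 = 8/((I*√4541/19)) - 4916/4117 = 8*(-I*√4541/239) - 4916/4117 = -8*I*√4541/239 - 4916/4117 = -4916/4117 - 8*I*√4541/239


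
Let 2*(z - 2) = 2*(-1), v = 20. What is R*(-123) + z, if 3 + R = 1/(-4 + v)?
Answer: 5797/16 ≈ 362.31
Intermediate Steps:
R = -47/16 (R = -3 + 1/(-4 + 20) = -3 + 1/16 = -47/16 ≈ -2.9375)
z = 1 (z = 2 + (2*(-1))/2 = 2 + (½)*(-2) = 2 - 1 = 1)
R*(-123) + z = -47/16*(-123) + 1 = 5781/16 + 1 = 5797/16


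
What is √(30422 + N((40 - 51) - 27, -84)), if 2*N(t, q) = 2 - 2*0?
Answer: √30423 ≈ 174.42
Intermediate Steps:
N(t, q) = 1 (N(t, q) = (2 - 2*0)/2 = (2 + 0)/2 = (½)*2 = 1)
√(30422 + N((40 - 51) - 27, -84)) = √(30422 + 1) = √30423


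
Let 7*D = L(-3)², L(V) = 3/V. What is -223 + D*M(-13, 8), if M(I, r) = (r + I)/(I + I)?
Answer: -40581/182 ≈ -222.97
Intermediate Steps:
M(I, r) = (I + r)/(2*I) (M(I, r) = (I + r)/((2*I)) = (I + r)*(1/(2*I)) = (I + r)/(2*I))
D = ⅐ (D = (3/(-3))²/7 = (3*(-⅓))²/7 = (⅐)*(-1)² = (⅐)*1 = ⅐ ≈ 0.14286)
-223 + D*M(-13, 8) = -223 + ((½)*(-13 + 8)/(-13))/7 = -223 + ((½)*(-1/13)*(-5))/7 = -223 + (⅐)*(5/26) = -223 + 5/182 = -40581/182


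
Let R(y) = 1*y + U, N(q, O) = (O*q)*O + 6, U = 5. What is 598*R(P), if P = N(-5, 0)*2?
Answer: 10166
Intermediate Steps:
N(q, O) = 6 + q*O² (N(q, O) = q*O² + 6 = 6 + q*O²)
P = 12 (P = (6 - 5*0²)*2 = (6 - 5*0)*2 = (6 + 0)*2 = 6*2 = 12)
R(y) = 5 + y (R(y) = 1*y + 5 = y + 5 = 5 + y)
598*R(P) = 598*(5 + 12) = 598*17 = 10166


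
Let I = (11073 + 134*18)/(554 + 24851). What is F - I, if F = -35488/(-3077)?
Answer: 172015859/15634237 ≈ 11.003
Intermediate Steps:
F = 35488/3077 (F = -35488*(-1/3077) = 35488/3077 ≈ 11.533)
I = 2697/5081 (I = (11073 + 2412)/25405 = 13485*(1/25405) = 2697/5081 ≈ 0.53080)
F - I = 35488/3077 - 1*2697/5081 = 35488/3077 - 2697/5081 = 172015859/15634237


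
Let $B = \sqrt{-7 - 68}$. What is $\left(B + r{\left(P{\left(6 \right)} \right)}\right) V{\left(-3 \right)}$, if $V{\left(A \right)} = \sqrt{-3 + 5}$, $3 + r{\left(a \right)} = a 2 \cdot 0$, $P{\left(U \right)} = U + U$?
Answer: $\sqrt{2} \left(-3 + 5 i \sqrt{3}\right) \approx -4.2426 + 12.247 i$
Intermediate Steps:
$P{\left(U \right)} = 2 U$
$r{\left(a \right)} = -3$ ($r{\left(a \right)} = -3 + a 2 \cdot 0 = -3 + 2 a 0 = -3 + 0 = -3$)
$V{\left(A \right)} = \sqrt{2}$
$B = 5 i \sqrt{3}$ ($B = \sqrt{-75} = 5 i \sqrt{3} \approx 8.6602 i$)
$\left(B + r{\left(P{\left(6 \right)} \right)}\right) V{\left(-3 \right)} = \left(5 i \sqrt{3} - 3\right) \sqrt{2} = \left(-3 + 5 i \sqrt{3}\right) \sqrt{2} = \sqrt{2} \left(-3 + 5 i \sqrt{3}\right)$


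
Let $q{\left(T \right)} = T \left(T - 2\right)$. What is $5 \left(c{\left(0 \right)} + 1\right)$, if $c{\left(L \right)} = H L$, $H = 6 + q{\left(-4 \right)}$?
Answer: $5$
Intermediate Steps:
$q{\left(T \right)} = T \left(-2 + T\right)$
$H = 30$ ($H = 6 - 4 \left(-2 - 4\right) = 6 - -24 = 6 + 24 = 30$)
$c{\left(L \right)} = 30 L$
$5 \left(c{\left(0 \right)} + 1\right) = 5 \left(30 \cdot 0 + 1\right) = 5 \left(0 + 1\right) = 5 \cdot 1 = 5$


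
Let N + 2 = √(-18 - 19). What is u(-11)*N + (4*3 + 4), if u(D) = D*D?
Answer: -226 + 121*I*√37 ≈ -226.0 + 736.01*I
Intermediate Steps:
u(D) = D²
N = -2 + I*√37 (N = -2 + √(-18 - 19) = -2 + √(-37) = -2 + I*√37 ≈ -2.0 + 6.0828*I)
u(-11)*N + (4*3 + 4) = (-11)²*(-2 + I*√37) + (4*3 + 4) = 121*(-2 + I*√37) + (12 + 4) = (-242 + 121*I*√37) + 16 = -226 + 121*I*√37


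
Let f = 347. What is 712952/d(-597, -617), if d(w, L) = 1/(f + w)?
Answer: -178238000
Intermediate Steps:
d(w, L) = 1/(347 + w)
712952/d(-597, -617) = 712952/(1/(347 - 597)) = 712952/(1/(-250)) = 712952/(-1/250) = 712952*(-250) = -178238000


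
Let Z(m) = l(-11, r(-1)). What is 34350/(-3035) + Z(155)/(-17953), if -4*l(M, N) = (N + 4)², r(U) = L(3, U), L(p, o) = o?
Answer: -493342977/43589884 ≈ -11.318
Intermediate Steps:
r(U) = U
l(M, N) = -(4 + N)²/4 (l(M, N) = -(N + 4)²/4 = -(4 + N)²/4)
Z(m) = -9/4 (Z(m) = -(4 - 1)²/4 = -¼*3² = -¼*9 = -9/4)
34350/(-3035) + Z(155)/(-17953) = 34350/(-3035) - 9/4/(-17953) = 34350*(-1/3035) - 9/4*(-1/17953) = -6870/607 + 9/71812 = -493342977/43589884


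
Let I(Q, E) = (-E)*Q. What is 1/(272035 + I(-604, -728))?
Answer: -1/167677 ≈ -5.9638e-6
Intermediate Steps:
I(Q, E) = -E*Q
1/(272035 + I(-604, -728)) = 1/(272035 - 1*(-728)*(-604)) = 1/(272035 - 439712) = 1/(-167677) = -1/167677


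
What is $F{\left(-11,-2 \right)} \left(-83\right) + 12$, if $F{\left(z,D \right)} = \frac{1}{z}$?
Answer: $\frac{215}{11} \approx 19.545$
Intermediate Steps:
$F{\left(-11,-2 \right)} \left(-83\right) + 12 = \frac{1}{-11} \left(-83\right) + 12 = \left(- \frac{1}{11}\right) \left(-83\right) + 12 = \frac{83}{11} + 12 = \frac{215}{11}$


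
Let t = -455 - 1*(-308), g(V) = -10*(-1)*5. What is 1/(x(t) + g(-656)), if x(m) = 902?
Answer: 1/952 ≈ 0.0010504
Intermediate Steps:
g(V) = 50 (g(V) = 10*5 = 50)
t = -147 (t = -455 + 308 = -147)
1/(x(t) + g(-656)) = 1/(902 + 50) = 1/952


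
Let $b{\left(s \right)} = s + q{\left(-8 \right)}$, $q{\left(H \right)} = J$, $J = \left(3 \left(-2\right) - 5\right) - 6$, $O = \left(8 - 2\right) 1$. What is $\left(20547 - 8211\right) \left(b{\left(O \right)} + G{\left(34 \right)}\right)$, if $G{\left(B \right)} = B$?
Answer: $283728$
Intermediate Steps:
$O = 6$ ($O = 6 \cdot 1 = 6$)
$J = -17$ ($J = \left(-6 - 5\right) - 6 = -11 - 6 = -17$)
$q{\left(H \right)} = -17$
$b{\left(s \right)} = -17 + s$ ($b{\left(s \right)} = s - 17 = -17 + s$)
$\left(20547 - 8211\right) \left(b{\left(O \right)} + G{\left(34 \right)}\right) = \left(20547 - 8211\right) \left(\left(-17 + 6\right) + 34\right) = 12336 \left(-11 + 34\right) = 12336 \cdot 23 = 283728$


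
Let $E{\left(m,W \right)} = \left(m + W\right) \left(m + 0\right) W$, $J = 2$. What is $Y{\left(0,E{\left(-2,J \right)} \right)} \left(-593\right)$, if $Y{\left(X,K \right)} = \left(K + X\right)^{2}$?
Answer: $0$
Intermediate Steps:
$E{\left(m,W \right)} = W m \left(W + m\right)$ ($E{\left(m,W \right)} = \left(W + m\right) m W = m \left(W + m\right) W = W m \left(W + m\right)$)
$Y{\left(0,E{\left(-2,J \right)} \right)} \left(-593\right) = \left(2 \left(-2\right) \left(2 - 2\right) + 0\right)^{2} \left(-593\right) = \left(2 \left(-2\right) 0 + 0\right)^{2} \left(-593\right) = \left(0 + 0\right)^{2} \left(-593\right) = 0^{2} \left(-593\right) = 0 \left(-593\right) = 0$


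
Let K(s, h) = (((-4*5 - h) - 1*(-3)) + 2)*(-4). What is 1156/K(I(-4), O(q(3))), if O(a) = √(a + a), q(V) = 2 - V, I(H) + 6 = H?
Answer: 4335/227 - 289*I*√2/227 ≈ 19.097 - 1.8005*I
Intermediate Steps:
I(H) = -6 + H
O(a) = √2*√a (O(a) = √(2*a) = √2*√a)
K(s, h) = 60 + 4*h (K(s, h) = (((-20 - h) + 3) + 2)*(-4) = ((-17 - h) + 2)*(-4) = (-15 - h)*(-4) = 60 + 4*h)
1156/K(I(-4), O(q(3))) = 1156/(60 + 4*(√2*√(2 - 1*3))) = 1156/(60 + 4*(√2*√(2 - 3))) = 1156/(60 + 4*(√2*√(-1))) = 1156/(60 + 4*(√2*I)) = 1156/(60 + 4*(I*√2)) = 1156/(60 + 4*I*√2)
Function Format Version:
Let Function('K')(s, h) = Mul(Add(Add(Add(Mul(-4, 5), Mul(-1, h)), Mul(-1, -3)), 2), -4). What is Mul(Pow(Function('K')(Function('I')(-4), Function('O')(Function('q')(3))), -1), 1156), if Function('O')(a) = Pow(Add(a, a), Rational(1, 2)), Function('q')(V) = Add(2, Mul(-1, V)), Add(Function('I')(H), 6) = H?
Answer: Add(Rational(4335, 227), Mul(Rational(-289, 227), I, Pow(2, Rational(1, 2)))) ≈ Add(19.097, Mul(-1.8005, I))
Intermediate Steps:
Function('I')(H) = Add(-6, H)
Function('O')(a) = Mul(Pow(2, Rational(1, 2)), Pow(a, Rational(1, 2))) (Function('O')(a) = Pow(Mul(2, a), Rational(1, 2)) = Mul(Pow(2, Rational(1, 2)), Pow(a, Rational(1, 2))))
Function('K')(s, h) = Add(60, Mul(4, h)) (Function('K')(s, h) = Mul(Add(Add(Add(-20, Mul(-1, h)), 3), 2), -4) = Mul(Add(Add(-17, Mul(-1, h)), 2), -4) = Mul(Add(-15, Mul(-1, h)), -4) = Add(60, Mul(4, h)))
Mul(Pow(Function('K')(Function('I')(-4), Function('O')(Function('q')(3))), -1), 1156) = Mul(Pow(Add(60, Mul(4, Mul(Pow(2, Rational(1, 2)), Pow(Add(2, Mul(-1, 3)), Rational(1, 2))))), -1), 1156) = Mul(Pow(Add(60, Mul(4, Mul(Pow(2, Rational(1, 2)), Pow(Add(2, -3), Rational(1, 2))))), -1), 1156) = Mul(Pow(Add(60, Mul(4, Mul(Pow(2, Rational(1, 2)), Pow(-1, Rational(1, 2))))), -1), 1156) = Mul(Pow(Add(60, Mul(4, Mul(Pow(2, Rational(1, 2)), I))), -1), 1156) = Mul(Pow(Add(60, Mul(4, Mul(I, Pow(2, Rational(1, 2))))), -1), 1156) = Mul(Pow(Add(60, Mul(4, I, Pow(2, Rational(1, 2)))), -1), 1156) = Mul(1156, Pow(Add(60, Mul(4, I, Pow(2, Rational(1, 2)))), -1))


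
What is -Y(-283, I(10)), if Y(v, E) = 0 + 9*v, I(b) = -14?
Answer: 2547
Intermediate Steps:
Y(v, E) = 9*v
-Y(-283, I(10)) = -9*(-283) = -1*(-2547) = 2547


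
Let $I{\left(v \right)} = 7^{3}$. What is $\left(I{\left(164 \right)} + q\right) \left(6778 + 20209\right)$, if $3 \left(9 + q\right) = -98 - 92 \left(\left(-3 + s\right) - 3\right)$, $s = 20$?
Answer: $-3454336$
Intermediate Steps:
$I{\left(v \right)} = 343$
$q = -471$ ($q = -9 + \frac{-98 - 92 \left(\left(-3 + 20\right) - 3\right)}{3} = -9 + \frac{-98 - 92 \left(17 - 3\right)}{3} = -9 + \frac{-98 - 1288}{3} = -9 + \frac{1}{3} \left(-1386\right) = -9 - 462 = -471$)
$\left(I{\left(164 \right)} + q\right) \left(6778 + 20209\right) = \left(343 - 471\right) \left(6778 + 20209\right) = \left(-128\right) 26987 = -3454336$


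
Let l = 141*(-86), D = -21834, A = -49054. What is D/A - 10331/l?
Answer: 385767979/297414402 ≈ 1.2971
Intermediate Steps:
l = -12126
D/A - 10331/l = -21834/(-49054) - 10331/(-12126) = -21834*(-1/49054) - 10331*(-1/12126) = 10917/24527 + 10331/12126 = 385767979/297414402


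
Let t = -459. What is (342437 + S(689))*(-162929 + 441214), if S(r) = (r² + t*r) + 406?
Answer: 139507888205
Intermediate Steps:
S(r) = 406 + r² - 459*r (S(r) = (r² - 459*r) + 406 = 406 + r² - 459*r)
(342437 + S(689))*(-162929 + 441214) = (342437 + (406 + 689² - 459*689))*(-162929 + 441214) = (342437 + (406 + 474721 - 316251))*278285 = (342437 + 158876)*278285 = 501313*278285 = 139507888205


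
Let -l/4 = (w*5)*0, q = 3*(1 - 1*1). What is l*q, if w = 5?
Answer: 0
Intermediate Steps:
q = 0 (q = 3*(1 - 1) = 3*0 = 0)
l = 0 (l = -4*5*5*0 = -100*0 = -4*0 = 0)
l*q = 0*0 = 0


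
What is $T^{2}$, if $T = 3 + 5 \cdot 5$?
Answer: $784$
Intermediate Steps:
$T = 28$ ($T = 3 + 25 = 28$)
$T^{2} = 28^{2} = 784$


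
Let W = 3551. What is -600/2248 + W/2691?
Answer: 796006/756171 ≈ 1.0527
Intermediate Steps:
-600/2248 + W/2691 = -600/2248 + 3551/2691 = -600*1/2248 + 3551*(1/2691) = -75/281 + 3551/2691 = 796006/756171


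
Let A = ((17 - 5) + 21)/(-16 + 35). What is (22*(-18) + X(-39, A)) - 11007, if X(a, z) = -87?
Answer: -11490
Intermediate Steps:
A = 33/19 (A = (12 + 21)/19 = 33*(1/19) = 33/19 ≈ 1.7368)
(22*(-18) + X(-39, A)) - 11007 = (22*(-18) - 87) - 11007 = (-396 - 87) - 11007 = -483 - 11007 = -11490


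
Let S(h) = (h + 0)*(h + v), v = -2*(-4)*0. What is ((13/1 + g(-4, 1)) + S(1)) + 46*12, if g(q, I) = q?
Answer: 562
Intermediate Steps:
v = 0 (v = 8*0 = 0)
S(h) = h**2 (S(h) = (h + 0)*(h + 0) = h*h = h**2)
((13/1 + g(-4, 1)) + S(1)) + 46*12 = ((13/1 - 4) + 1**2) + 46*12 = ((13*1 - 4) + 1) + 552 = ((13 - 4) + 1) + 552 = (9 + 1) + 552 = 10 + 552 = 562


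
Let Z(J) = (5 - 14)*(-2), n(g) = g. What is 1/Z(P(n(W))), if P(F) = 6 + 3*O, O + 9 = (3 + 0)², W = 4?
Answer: 1/18 ≈ 0.055556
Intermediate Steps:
O = 0 (O = -9 + (3 + 0)² = -9 + 3² = -9 + 9 = 0)
P(F) = 6 (P(F) = 6 + 3*0 = 6 + 0 = 6)
Z(J) = 18 (Z(J) = -9*(-2) = 18)
1/Z(P(n(W))) = 1/18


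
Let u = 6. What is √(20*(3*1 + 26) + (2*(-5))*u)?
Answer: 2*√130 ≈ 22.803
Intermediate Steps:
√(20*(3*1 + 26) + (2*(-5))*u) = √(20*(3*1 + 26) + (2*(-5))*6) = √(20*(3 + 26) - 10*6) = √(20*29 - 60) = √(580 - 60) = √520 = 2*√130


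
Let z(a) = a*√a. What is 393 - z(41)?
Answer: 393 - 41*√41 ≈ 130.47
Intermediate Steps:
z(a) = a^(3/2)
393 - z(41) = 393 - 41^(3/2) = 393 - 41*√41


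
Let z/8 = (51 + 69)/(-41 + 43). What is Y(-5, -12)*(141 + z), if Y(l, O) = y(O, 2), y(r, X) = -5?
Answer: -3105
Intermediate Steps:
Y(l, O) = -5
z = 480 (z = 8*((51 + 69)/(-41 + 43)) = 8*(120/2) = 8*(120*(½)) = 8*60 = 480)
Y(-5, -12)*(141 + z) = -5*(141 + 480) = -5*621 = -3105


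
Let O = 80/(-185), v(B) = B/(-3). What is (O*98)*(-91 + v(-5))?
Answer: 420224/111 ≈ 3785.8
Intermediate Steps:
v(B) = -B/3 (v(B) = B*(-⅓) = -B/3)
O = -16/37 (O = 80*(-1/185) = -16/37 ≈ -0.43243)
(O*98)*(-91 + v(-5)) = (-16/37*98)*(-91 - ⅓*(-5)) = -1568*(-91 + 5/3)/37 = -1568/37*(-268/3) = 420224/111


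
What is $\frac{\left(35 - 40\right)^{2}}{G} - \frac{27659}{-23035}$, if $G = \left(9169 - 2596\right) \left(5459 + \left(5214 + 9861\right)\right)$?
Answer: $\frac{219596194589}{182884325610} \approx 1.2007$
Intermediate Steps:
$G = 134969982$ ($G = 6573 \left(5459 + 15075\right) = 6573 \cdot 20534 = 134969982$)
$\frac{\left(35 - 40\right)^{2}}{G} - \frac{27659}{-23035} = \frac{\left(35 - 40\right)^{2}}{134969982} - \frac{27659}{-23035} = \left(-5\right)^{2} \cdot \frac{1}{134969982} - - \frac{1627}{1355} = 25 \cdot \frac{1}{134969982} + \frac{1627}{1355} = \frac{25}{134969982} + \frac{1627}{1355} = \frac{219596194589}{182884325610}$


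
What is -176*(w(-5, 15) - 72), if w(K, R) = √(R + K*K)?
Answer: 12672 - 352*√10 ≈ 11559.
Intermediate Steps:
w(K, R) = √(R + K²)
-176*(w(-5, 15) - 72) = -176*(√(15 + (-5)²) - 72) = -176*(√(15 + 25) - 72) = -176*(√40 - 72) = -176*(2*√10 - 72) = -176*(-72 + 2*√10) = 12672 - 352*√10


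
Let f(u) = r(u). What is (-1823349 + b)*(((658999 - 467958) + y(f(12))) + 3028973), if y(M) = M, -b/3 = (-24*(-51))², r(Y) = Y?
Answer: -20343728204802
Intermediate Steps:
f(u) = u
b = -4494528 (b = -3*(-24*(-51))² = -3*1224² = -3*1498176 = -4494528)
(-1823349 + b)*(((658999 - 467958) + y(f(12))) + 3028973) = (-1823349 - 4494528)*(((658999 - 467958) + 12) + 3028973) = -6317877*((191041 + 12) + 3028973) = -6317877*(191053 + 3028973) = -6317877*3220026 = -20343728204802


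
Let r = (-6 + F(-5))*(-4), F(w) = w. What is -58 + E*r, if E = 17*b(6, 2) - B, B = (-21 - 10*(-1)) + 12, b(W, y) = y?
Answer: 1394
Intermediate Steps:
r = 44 (r = (-6 - 5)*(-4) = -11*(-4) = 44)
B = 1 (B = (-21 + 10) + 12 = -11 + 12 = 1)
E = 33 (E = 17*2 - 1*1 = 34 - 1 = 33)
-58 + E*r = -58 + 33*44 = -58 + 1452 = 1394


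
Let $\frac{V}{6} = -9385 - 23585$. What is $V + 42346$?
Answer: $-155474$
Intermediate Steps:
$V = -197820$ ($V = 6 \left(-9385 - 23585\right) = 6 \left(-32970\right) = -197820$)
$V + 42346 = -197820 + 42346 = -155474$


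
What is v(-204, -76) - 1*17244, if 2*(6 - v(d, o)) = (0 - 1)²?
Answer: -34477/2 ≈ -17239.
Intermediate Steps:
v(d, o) = 11/2 (v(d, o) = 6 - (0 - 1)²/2 = 6 - ½*(-1)² = 6 - ½*1 = 6 - ½ = 11/2)
v(-204, -76) - 1*17244 = 11/2 - 1*17244 = 11/2 - 17244 = -34477/2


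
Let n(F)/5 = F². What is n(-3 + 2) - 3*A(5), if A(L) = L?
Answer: -10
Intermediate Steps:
n(F) = 5*F²
n(-3 + 2) - 3*A(5) = 5*(-3 + 2)² - 3*5 = 5*(-1)² - 15 = 5*1 - 15 = 5 - 15 = -10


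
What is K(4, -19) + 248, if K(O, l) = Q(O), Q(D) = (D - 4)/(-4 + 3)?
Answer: 248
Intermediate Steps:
Q(D) = 4 - D (Q(D) = (-4 + D)/(-1) = (-4 + D)*(-1) = 4 - D)
K(O, l) = 4 - O
K(4, -19) + 248 = (4 - 1*4) + 248 = (4 - 4) + 248 = 0 + 248 = 248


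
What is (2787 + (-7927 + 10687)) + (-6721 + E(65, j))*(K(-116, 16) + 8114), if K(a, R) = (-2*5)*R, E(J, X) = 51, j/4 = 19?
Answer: -53047633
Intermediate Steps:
j = 76 (j = 4*19 = 76)
K(a, R) = -10*R
(2787 + (-7927 + 10687)) + (-6721 + E(65, j))*(K(-116, 16) + 8114) = (2787 + (-7927 + 10687)) + (-6721 + 51)*(-10*16 + 8114) = (2787 + 2760) - 6670*(-160 + 8114) = 5547 - 6670*7954 = 5547 - 53053180 = -53047633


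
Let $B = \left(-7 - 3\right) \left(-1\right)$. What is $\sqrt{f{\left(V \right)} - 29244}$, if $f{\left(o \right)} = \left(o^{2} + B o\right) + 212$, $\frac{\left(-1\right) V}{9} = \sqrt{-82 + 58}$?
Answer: $2 \sqrt{-7744 - 45 i \sqrt{6}} \approx 1.2525 - 176.0 i$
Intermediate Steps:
$V = - 18 i \sqrt{6}$ ($V = - 9 \sqrt{-82 + 58} = - 9 \sqrt{-24} = - 9 \cdot 2 i \sqrt{6} = - 18 i \sqrt{6} \approx - 44.091 i$)
$B = 10$ ($B = \left(-10\right) \left(-1\right) = 10$)
$f{\left(o \right)} = 212 + o^{2} + 10 o$ ($f{\left(o \right)} = \left(o^{2} + 10 o\right) + 212 = 212 + o^{2} + 10 o$)
$\sqrt{f{\left(V \right)} - 29244} = \sqrt{\left(212 + \left(- 18 i \sqrt{6}\right)^{2} + 10 \left(- 18 i \sqrt{6}\right)\right) - 29244} = \sqrt{\left(212 - 1944 - 180 i \sqrt{6}\right) - 29244} = \sqrt{\left(-1732 - 180 i \sqrt{6}\right) - 29244} = \sqrt{-30976 - 180 i \sqrt{6}}$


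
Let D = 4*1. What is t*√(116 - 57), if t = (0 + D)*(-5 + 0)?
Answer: -20*√59 ≈ -153.62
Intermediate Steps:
D = 4
t = -20 (t = (0 + 4)*(-5 + 0) = 4*(-5) = -20)
t*√(116 - 57) = -20*√(116 - 57) = -20*√59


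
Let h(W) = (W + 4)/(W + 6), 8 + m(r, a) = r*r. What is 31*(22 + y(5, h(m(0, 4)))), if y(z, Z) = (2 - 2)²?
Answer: 682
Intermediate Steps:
m(r, a) = -8 + r² (m(r, a) = -8 + r*r = -8 + r²)
h(W) = (4 + W)/(6 + W)
y(z, Z) = 0 (y(z, Z) = 0² = 0)
31*(22 + y(5, h(m(0, 4)))) = 31*(22 + 0) = 31*22 = 682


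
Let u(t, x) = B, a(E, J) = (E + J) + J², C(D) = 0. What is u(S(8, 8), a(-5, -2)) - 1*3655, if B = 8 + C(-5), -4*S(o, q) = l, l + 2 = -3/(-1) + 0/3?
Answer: -3647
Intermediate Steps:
l = 1 (l = -2 + (-3/(-1) + 0/3) = -2 + (-3*(-1) + 0*(⅓)) = -2 + (3 + 0) = -2 + 3 = 1)
S(o, q) = -¼ (S(o, q) = -¼*1 = -¼)
a(E, J) = E + J + J²
B = 8 (B = 8 + 0 = 8)
u(t, x) = 8
u(S(8, 8), a(-5, -2)) - 1*3655 = 8 - 1*3655 = 8 - 3655 = -3647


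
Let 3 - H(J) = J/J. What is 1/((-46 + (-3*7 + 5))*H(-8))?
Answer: -1/124 ≈ -0.0080645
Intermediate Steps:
H(J) = 2 (H(J) = 3 - J/J = 3 - 1*1 = 3 - 1 = 2)
1/((-46 + (-3*7 + 5))*H(-8)) = 1/((-46 + (-3*7 + 5))*2) = 1/((-46 + (-21 + 5))*2) = 1/((-46 - 16)*2) = 1/(-62*2) = 1/(-124) = -1/124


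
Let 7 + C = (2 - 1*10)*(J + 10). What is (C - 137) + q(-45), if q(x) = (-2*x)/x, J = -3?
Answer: -202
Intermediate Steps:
q(x) = -2
C = -63 (C = -7 + (2 - 1*10)*(-3 + 10) = -7 + (2 - 10)*7 = -7 - 8*7 = -7 - 56 = -63)
(C - 137) + q(-45) = (-63 - 137) - 2 = -200 - 2 = -202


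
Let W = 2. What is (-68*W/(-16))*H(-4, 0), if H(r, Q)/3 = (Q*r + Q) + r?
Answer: -102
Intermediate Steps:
H(r, Q) = 3*Q + 3*r + 3*Q*r (H(r, Q) = 3*((Q*r + Q) + r) = 3*((Q + Q*r) + r) = 3*(Q + r + Q*r) = 3*Q + 3*r + 3*Q*r)
(-68*W/(-16))*H(-4, 0) = (-136/(-16))*(3*0 + 3*(-4) + 3*0*(-4)) = (-136*(-1)/16)*(0 - 12 + 0) = -68*(-⅛)*(-12) = (17/2)*(-12) = -102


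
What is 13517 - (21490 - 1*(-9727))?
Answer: -17700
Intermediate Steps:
13517 - (21490 - 1*(-9727)) = 13517 - (21490 + 9727) = 13517 - 1*31217 = 13517 - 31217 = -17700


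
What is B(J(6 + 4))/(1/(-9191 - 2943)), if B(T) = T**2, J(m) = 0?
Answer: 0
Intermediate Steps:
B(J(6 + 4))/(1/(-9191 - 2943)) = 0**2/(1/(-9191 - 2943)) = 0/(1/(-12134)) = 0/(-1/12134) = 0*(-12134) = 0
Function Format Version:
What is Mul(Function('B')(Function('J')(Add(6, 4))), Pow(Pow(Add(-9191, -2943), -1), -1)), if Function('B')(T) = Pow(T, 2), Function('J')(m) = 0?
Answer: 0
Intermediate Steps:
Mul(Function('B')(Function('J')(Add(6, 4))), Pow(Pow(Add(-9191, -2943), -1), -1)) = Mul(Pow(0, 2), Pow(Pow(Add(-9191, -2943), -1), -1)) = Mul(0, Pow(Pow(-12134, -1), -1)) = Mul(0, Pow(Rational(-1, 12134), -1)) = Mul(0, -12134) = 0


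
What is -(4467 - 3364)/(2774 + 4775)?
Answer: -1103/7549 ≈ -0.14611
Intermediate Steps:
-(4467 - 3364)/(2774 + 4775) = -1103/7549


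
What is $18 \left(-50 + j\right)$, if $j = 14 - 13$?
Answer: $-882$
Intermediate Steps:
$j = 1$ ($j = 14 - 13 = 1$)
$18 \left(-50 + j\right) = 18 \left(-50 + 1\right) = 18 \left(-49\right) = -882$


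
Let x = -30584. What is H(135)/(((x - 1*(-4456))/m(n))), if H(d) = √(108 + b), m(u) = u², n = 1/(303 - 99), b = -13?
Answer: -√95/1087342848 ≈ -8.9639e-9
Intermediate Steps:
n = 1/204 ≈ 0.0049020
H(d) = √95 (H(d) = √(108 - 13) = √95)
H(135)/(((x - 1*(-4456))/m(n))) = √95/(((-30584 - 1*(-4456))/((1/204)²))) = √95/(((-30584 + 4456)/(1/41616))) = √95/((-26128*41616)) = √95/(-1087342848) = √95*(-1/1087342848) = -√95/1087342848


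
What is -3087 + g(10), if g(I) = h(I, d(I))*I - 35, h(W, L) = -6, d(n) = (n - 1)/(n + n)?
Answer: -3182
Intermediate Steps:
d(n) = (-1 + n)/(2*n) (d(n) = (-1 + n)/((2*n)) = (-1 + n)*(1/(2*n)) = (-1 + n)/(2*n))
g(I) = -35 - 6*I (g(I) = -6*I - 35 = -35 - 6*I)
-3087 + g(10) = -3087 + (-35 - 6*10) = -3087 + (-35 - 60) = -3087 - 95 = -3182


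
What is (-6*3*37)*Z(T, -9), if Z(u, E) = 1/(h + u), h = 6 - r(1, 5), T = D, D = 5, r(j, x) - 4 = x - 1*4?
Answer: -111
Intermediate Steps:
r(j, x) = x (r(j, x) = 4 + (x - 1*4) = 4 + (x - 4) = 4 + (-4 + x) = x)
T = 5
h = 1 (h = 6 - 1*5 = 6 - 5 = 1)
Z(u, E) = 1/(1 + u)
(-6*3*37)*Z(T, -9) = (-6*3*37)/(1 + 5) = -18*37/6 = -666*⅙ = -111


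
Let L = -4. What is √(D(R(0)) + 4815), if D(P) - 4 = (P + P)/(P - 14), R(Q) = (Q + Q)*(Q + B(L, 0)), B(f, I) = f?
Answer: √4819 ≈ 69.419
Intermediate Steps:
R(Q) = 2*Q*(-4 + Q) (R(Q) = (Q + Q)*(Q - 4) = (2*Q)*(-4 + Q) = 2*Q*(-4 + Q))
D(P) = 4 + 2*P/(-14 + P) (D(P) = 4 + (P + P)/(P - 14) = 4 + (2*P)/(-14 + P) = 4 + 2*P/(-14 + P))
√(D(R(0)) + 4815) = √(2*(-28 + 3*(2*0*(-4 + 0)))/(-14 + 2*0*(-4 + 0)) + 4815) = √(2*(-28 + 3*(2*0*(-4)))/(-14 + 2*0*(-4)) + 4815) = √(2*(-28 + 3*0)/(-14 + 0) + 4815) = √(2*(-28 + 0)/(-14) + 4815) = √(2*(-1/14)*(-28) + 4815) = √(4 + 4815) = √4819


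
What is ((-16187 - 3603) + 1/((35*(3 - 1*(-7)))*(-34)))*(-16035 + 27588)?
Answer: -2720743064553/11900 ≈ -2.2863e+8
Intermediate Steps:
((-16187 - 3603) + 1/((35*(3 - 1*(-7)))*(-34)))*(-16035 + 27588) = (-19790 + 1/((35*(3 + 7))*(-34)))*11553 = (-19790 + 1/((35*10)*(-34)))*11553 = (-19790 + 1/(350*(-34)))*11553 = (-19790 + 1/(-11900))*11553 = (-19790 - 1/11900)*11553 = -235501001/11900*11553 = -2720743064553/11900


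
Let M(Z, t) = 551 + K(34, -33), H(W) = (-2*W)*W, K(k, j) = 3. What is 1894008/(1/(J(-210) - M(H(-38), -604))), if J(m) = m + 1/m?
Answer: -50646089588/35 ≈ -1.4470e+9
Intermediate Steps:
H(W) = -2*W²
M(Z, t) = 554 (M(Z, t) = 551 + 3 = 554)
1894008/(1/(J(-210) - M(H(-38), -604))) = 1894008/(1/((-210 + 1/(-210)) - 1*554)) = 1894008/(1/((-210 - 1/210) - 554)) = 1894008/(1/(-44101/210 - 554)) = 1894008/(1/(-160441/210)) = 1894008/(-210/160441) = 1894008*(-160441/210) = -50646089588/35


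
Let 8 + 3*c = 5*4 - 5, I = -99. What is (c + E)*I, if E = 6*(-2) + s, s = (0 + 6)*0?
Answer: 957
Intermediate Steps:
s = 0 (s = 6*0 = 0)
E = -12 (E = 6*(-2) + 0 = -12 + 0 = -12)
c = 7/3 (c = -8/3 + (5*4 - 5)/3 = -8/3 + (20 - 5)/3 = -8/3 + (⅓)*15 = -8/3 + 5 = 7/3 ≈ 2.3333)
(c + E)*I = (7/3 - 12)*(-99) = -29/3*(-99) = 957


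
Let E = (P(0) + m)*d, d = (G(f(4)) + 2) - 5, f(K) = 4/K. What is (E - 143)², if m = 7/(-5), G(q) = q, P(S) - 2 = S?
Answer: 519841/25 ≈ 20794.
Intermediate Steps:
P(S) = 2 + S
d = -2 (d = (4/4 + 2) - 5 = (4*(¼) + 2) - 5 = (1 + 2) - 5 = 3 - 5 = -2)
m = -7/5 (m = 7*(-⅕) = -7/5 ≈ -1.4000)
E = -6/5 (E = ((2 + 0) - 7/5)*(-2) = (2 - 7/5)*(-2) = (⅗)*(-2) = -6/5 ≈ -1.2000)
(E - 143)² = (-6/5 - 143)² = (-721/5)² = 519841/25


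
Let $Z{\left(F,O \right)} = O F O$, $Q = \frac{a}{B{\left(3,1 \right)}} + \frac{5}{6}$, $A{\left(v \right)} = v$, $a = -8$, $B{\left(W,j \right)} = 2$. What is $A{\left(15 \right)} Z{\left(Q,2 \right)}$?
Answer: $-190$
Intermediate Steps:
$Q = - \frac{19}{6}$ ($Q = - \frac{8}{2} + \frac{5}{6} = \left(-8\right) \frac{1}{2} + 5 \cdot \frac{1}{6} = -4 + \frac{5}{6} = - \frac{19}{6} \approx -3.1667$)
$Z{\left(F,O \right)} = F O^{2}$ ($Z{\left(F,O \right)} = F O O = F O^{2}$)
$A{\left(15 \right)} Z{\left(Q,2 \right)} = 15 \left(- \frac{19 \cdot 2^{2}}{6}\right) = 15 \left(\left(- \frac{19}{6}\right) 4\right) = 15 \left(- \frac{38}{3}\right) = -190$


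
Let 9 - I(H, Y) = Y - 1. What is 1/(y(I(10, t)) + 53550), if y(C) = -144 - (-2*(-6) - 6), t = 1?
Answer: 1/53400 ≈ 1.8727e-5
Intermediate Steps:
I(H, Y) = 10 - Y (I(H, Y) = 9 - (Y - 1) = 9 - (-1 + Y) = 9 + (1 - Y) = 10 - Y)
y(C) = -150 (y(C) = -144 - (12 - 6) = -144 - 1*6 = -144 - 6 = -150)
1/(y(I(10, t)) + 53550) = 1/(-150 + 53550) = 1/53400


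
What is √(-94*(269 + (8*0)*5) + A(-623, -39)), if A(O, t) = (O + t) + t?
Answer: I*√25987 ≈ 161.2*I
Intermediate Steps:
A(O, t) = O + 2*t
√(-94*(269 + (8*0)*5) + A(-623, -39)) = √(-94*(269 + (8*0)*5) + (-623 + 2*(-39))) = √(-94*(269 + 0*5) + (-623 - 78)) = √(-94*(269 + 0) - 701) = √(-94*269 - 701) = √(-25286 - 701) = √(-25987) = I*√25987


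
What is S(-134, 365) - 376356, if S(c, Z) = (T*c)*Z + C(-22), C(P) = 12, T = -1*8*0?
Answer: -376344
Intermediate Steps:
T = 0 (T = -8*0 = 0)
S(c, Z) = 12 (S(c, Z) = (0*c)*Z + 12 = 0*Z + 12 = 0 + 12 = 12)
S(-134, 365) - 376356 = 12 - 376356 = -376344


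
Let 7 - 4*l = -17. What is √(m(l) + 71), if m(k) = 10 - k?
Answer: 5*√3 ≈ 8.6602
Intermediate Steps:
l = 6 (l = 7/4 - ¼*(-17) = 7/4 + 17/4 = 6)
√(m(l) + 71) = √((10 - 1*6) + 71) = √((10 - 6) + 71) = √(4 + 71) = √75 = 5*√3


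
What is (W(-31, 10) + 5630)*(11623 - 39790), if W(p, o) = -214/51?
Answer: -2693854324/17 ≈ -1.5846e+8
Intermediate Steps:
W(p, o) = -214/51 (W(p, o) = -214*1/51 = -214/51)
(W(-31, 10) + 5630)*(11623 - 39790) = (-214/51 + 5630)*(11623 - 39790) = (286916/51)*(-28167) = -2693854324/17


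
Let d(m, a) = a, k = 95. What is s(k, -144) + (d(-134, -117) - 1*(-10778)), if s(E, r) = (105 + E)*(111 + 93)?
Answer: 51461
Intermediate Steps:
s(E, r) = 21420 + 204*E (s(E, r) = (105 + E)*204 = 21420 + 204*E)
s(k, -144) + (d(-134, -117) - 1*(-10778)) = (21420 + 204*95) + (-117 - 1*(-10778)) = (21420 + 19380) + (-117 + 10778) = 40800 + 10661 = 51461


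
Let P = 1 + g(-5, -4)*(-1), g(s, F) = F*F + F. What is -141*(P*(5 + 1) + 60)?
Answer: 846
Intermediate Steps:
g(s, F) = F + F² (g(s, F) = F² + F = F + F²)
P = -11 (P = 1 - 4*(1 - 4)*(-1) = 1 - 4*(-3)*(-1) = 1 + 12*(-1) = 1 - 12 = -11)
-141*(P*(5 + 1) + 60) = -141*(-11*(5 + 1) + 60) = -141*(-11*6 + 60) = -141*(-66 + 60) = -141*(-6) = 846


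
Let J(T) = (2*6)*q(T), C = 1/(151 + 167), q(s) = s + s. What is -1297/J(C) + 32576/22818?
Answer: -784200917/45636 ≈ -17184.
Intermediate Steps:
q(s) = 2*s
C = 1/318 ≈ 0.0031447
J(T) = 24*T (J(T) = (2*6)*(2*T) = 12*(2*T) = 24*T)
-1297/J(C) + 32576/22818 = -1297/(24*(1/318)) + 32576/22818 = -1297/4/53 + 32576*(1/22818) = -1297*53/4 + 16288/11409 = -68741/4 + 16288/11409 = -784200917/45636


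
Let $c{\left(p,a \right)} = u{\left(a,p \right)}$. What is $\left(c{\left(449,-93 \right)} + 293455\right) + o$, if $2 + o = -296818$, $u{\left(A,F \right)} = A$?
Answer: $-3458$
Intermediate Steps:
$c{\left(p,a \right)} = a$
$o = -296820$ ($o = -2 - 296818 = -296820$)
$\left(c{\left(449,-93 \right)} + 293455\right) + o = \left(-93 + 293455\right) - 296820 = 293362 - 296820 = -3458$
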